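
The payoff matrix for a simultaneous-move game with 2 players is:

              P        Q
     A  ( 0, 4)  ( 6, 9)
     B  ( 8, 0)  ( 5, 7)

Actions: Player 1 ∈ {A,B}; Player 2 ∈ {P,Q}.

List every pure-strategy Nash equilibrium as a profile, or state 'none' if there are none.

Nash profiles: (A,Q)

(A,P): not NE [P1→B gives 8>0; P2→Q gives 9>4]
(A,Q): NE
(B,P): not NE [P2→Q gives 7>0]
(B,Q): not NE [P1→A gives 6>5]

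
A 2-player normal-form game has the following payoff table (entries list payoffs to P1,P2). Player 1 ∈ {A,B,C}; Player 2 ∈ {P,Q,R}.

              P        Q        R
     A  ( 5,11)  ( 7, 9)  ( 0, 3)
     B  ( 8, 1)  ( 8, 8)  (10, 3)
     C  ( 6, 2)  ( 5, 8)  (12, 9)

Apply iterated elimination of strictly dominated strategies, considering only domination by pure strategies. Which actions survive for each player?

P1 drop A (B beats it: P:8>5 Q:8>7 R:10>0)
P2 drop P (Q beats it: B:8>1 C:8>2)
P1→{B,C} P2→{Q,R}

Survivors P1:{B,C} P2:{Q,R}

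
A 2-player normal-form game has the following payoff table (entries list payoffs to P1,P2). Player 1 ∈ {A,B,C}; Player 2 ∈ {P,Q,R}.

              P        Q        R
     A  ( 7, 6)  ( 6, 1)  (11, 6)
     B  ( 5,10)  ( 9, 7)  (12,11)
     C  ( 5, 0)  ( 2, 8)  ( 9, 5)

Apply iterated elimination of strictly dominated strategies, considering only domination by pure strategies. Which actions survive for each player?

Survivors P1:{A,B} P2:{P,R}

P1 drop C (A beats it: P:7>5 Q:6>2 R:11>9)
P2 drop Q (P beats it: A:6>1 B:10>7)
P1→{A,B} P2→{P,R}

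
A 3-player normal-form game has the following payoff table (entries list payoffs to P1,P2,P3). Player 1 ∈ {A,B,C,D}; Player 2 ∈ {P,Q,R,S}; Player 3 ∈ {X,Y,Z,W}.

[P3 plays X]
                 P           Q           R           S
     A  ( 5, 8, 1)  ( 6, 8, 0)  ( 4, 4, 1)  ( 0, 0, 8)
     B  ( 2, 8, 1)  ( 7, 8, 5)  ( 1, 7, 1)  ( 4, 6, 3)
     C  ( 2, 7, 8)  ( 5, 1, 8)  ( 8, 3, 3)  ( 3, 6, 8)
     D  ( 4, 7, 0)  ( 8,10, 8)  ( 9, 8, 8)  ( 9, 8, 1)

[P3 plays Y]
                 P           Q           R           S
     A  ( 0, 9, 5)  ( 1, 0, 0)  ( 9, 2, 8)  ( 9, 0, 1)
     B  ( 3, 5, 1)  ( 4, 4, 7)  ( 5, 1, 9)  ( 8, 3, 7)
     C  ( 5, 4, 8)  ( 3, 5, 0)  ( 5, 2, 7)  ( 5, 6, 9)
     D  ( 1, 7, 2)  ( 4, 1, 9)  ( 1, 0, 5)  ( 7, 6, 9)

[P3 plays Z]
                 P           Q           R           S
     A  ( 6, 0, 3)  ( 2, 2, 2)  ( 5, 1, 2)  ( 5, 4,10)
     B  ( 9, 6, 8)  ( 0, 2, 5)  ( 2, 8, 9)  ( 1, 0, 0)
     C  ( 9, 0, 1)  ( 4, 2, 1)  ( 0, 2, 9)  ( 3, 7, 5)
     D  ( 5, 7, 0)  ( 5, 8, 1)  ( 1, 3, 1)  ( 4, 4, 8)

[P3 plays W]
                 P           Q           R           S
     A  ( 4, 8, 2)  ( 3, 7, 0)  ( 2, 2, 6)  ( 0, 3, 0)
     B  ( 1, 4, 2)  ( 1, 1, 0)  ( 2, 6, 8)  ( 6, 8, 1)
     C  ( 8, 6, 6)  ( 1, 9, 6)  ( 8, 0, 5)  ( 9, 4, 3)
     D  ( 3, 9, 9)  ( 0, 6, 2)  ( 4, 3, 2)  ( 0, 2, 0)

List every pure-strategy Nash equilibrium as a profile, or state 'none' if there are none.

(A,P,X): not NE [P3→Y gives 5>1]
(A,P,Y): not NE [P1→C gives 5>0]
(A,P,Z): not NE [P1→C gives 9>6; P2→S gives 4>0; P3→Y gives 5>3]
(A,P,W): not NE [P1→C gives 8>4; P3→Y gives 5>2]
(A,Q,X): not NE [P1→D gives 8>6; P3→Z gives 2>0]
(A,Q,Y): not NE [P1→D gives 4>1; P2→P gives 9>0; P3→Z gives 2>0]
(A,Q,Z): not NE [P1→D gives 5>2; P2→S gives 4>2]
(A,Q,W): not NE [P2→P gives 8>7; P3→Z gives 2>0]
(A,R,X): not NE [P1→D gives 9>4; P2→Q gives 8>4; P3→Y gives 8>1]
(A,R,Y): not NE [P2→P gives 9>2]
(A,R,Z): not NE [P2→S gives 4>1; P3→Y gives 8>2]
(A,R,W): not NE [P1→C gives 8>2; P2→P gives 8>2; P3→Y gives 8>6]
(A,S,X): not NE [P1→D gives 9>0; P2→Q gives 8>0; P3→Z gives 10>8]
(A,S,Y): not NE [P2→P gives 9>0; P3→Z gives 10>1]
(A,S,Z): NE
(A,S,W): not NE [P1→C gives 9>0; P2→P gives 8>3; P3→Z gives 10>0]
(B,P,X): not NE [P1→A gives 5>2; P3→Z gives 8>1]
(B,P,Y): not NE [P1→C gives 5>3; P3→Z gives 8>1]
(B,P,Z): not NE [P2→R gives 8>6]
(B,P,W): not NE [P1→C gives 8>1; P2→S gives 8>4; P3→Z gives 8>2]
(B,Q,X): not NE [P1→D gives 8>7; P3→Y gives 7>5]
(B,Q,Y): not NE [P2→P gives 5>4]
(B,Q,Z): not NE [P1→D gives 5>0; P2→R gives 8>2; P3→Y gives 7>5]
(B,Q,W): not NE [P1→A gives 3>1; P2→S gives 8>1; P3→Y gives 7>0]
(B,R,X): not NE [P1→D gives 9>1; P2→Q gives 8>7; P3→Z gives 9>1]
(B,R,Y): not NE [P1→A gives 9>5; P2→P gives 5>1]
(B,R,Z): not NE [P1→A gives 5>2]
(B,R,W): not NE [P1→C gives 8>2; P2→S gives 8>6; P3→Z gives 9>8]
(B,S,X): not NE [P1→D gives 9>4; P2→Q gives 8>6; P3→Y gives 7>3]
(B,S,Y): not NE [P1→A gives 9>8; P2→P gives 5>3]
(B,S,Z): not NE [P1→A gives 5>1; P2→R gives 8>0; P3→Y gives 7>0]
(B,S,W): not NE [P1→C gives 9>6; P3→Y gives 7>1]
(C,P,X): not NE [P1→A gives 5>2]
(C,P,Y): not NE [P2→S gives 6>4]
(C,P,Z): not NE [P2→S gives 7>0; P3→Y gives 8>1]
(C,P,W): not NE [P2→Q gives 9>6; P3→Y gives 8>6]
(C,Q,X): not NE [P1→D gives 8>5; P2→P gives 7>1]
(C,Q,Y): not NE [P1→D gives 4>3; P2→S gives 6>5; P3→X gives 8>0]
(C,Q,Z): not NE [P1→D gives 5>4; P2→S gives 7>2; P3→X gives 8>1]
(C,Q,W): not NE [P1→A gives 3>1; P3→X gives 8>6]
(C,R,X): not NE [P1→D gives 9>8; P2→P gives 7>3; P3→Z gives 9>3]
(C,R,Y): not NE [P1→A gives 9>5; P2→S gives 6>2; P3→Z gives 9>7]
(C,R,Z): not NE [P1→A gives 5>0; P2→S gives 7>2]
(C,R,W): not NE [P2→Q gives 9>0; P3→Z gives 9>5]
(C,S,X): not NE [P1→D gives 9>3; P2→P gives 7>6; P3→Y gives 9>8]
(C,S,Y): not NE [P1→A gives 9>5]
(C,S,Z): not NE [P1→A gives 5>3; P3→Y gives 9>5]
(C,S,W): not NE [P2→Q gives 9>4; P3→Y gives 9>3]
(D,P,X): not NE [P1→A gives 5>4; P2→Q gives 10>7; P3→W gives 9>0]
(D,P,Y): not NE [P1→C gives 5>1; P3→W gives 9>2]
(D,P,Z): not NE [P1→C gives 9>5; P2→Q gives 8>7; P3→W gives 9>0]
(D,P,W): not NE [P1→C gives 8>3]
(D,Q,X): not NE [P3→Y gives 9>8]
(D,Q,Y): not NE [P2→P gives 7>1]
(D,Q,Z): not NE [P3→Y gives 9>1]
(D,Q,W): not NE [P1→A gives 3>0; P2→P gives 9>6; P3→Y gives 9>2]
(D,R,X): not NE [P2→Q gives 10>8]
(D,R,Y): not NE [P1→A gives 9>1; P2→P gives 7>0; P3→X gives 8>5]
(D,R,Z): not NE [P1→A gives 5>1; P2→Q gives 8>3; P3→X gives 8>1]
(D,R,W): not NE [P1→C gives 8>4; P2→P gives 9>3; P3→X gives 8>2]
(D,S,X): not NE [P2→Q gives 10>8; P3→Y gives 9>1]
(D,S,Y): not NE [P1→A gives 9>7; P2→P gives 7>6]
(D,S,Z): not NE [P1→A gives 5>4; P2→Q gives 8>4; P3→Y gives 9>8]
(D,S,W): not NE [P1→C gives 9>0; P2→P gives 9>2; P3→Y gives 9>0]

PSNE = {(A,S,Z)}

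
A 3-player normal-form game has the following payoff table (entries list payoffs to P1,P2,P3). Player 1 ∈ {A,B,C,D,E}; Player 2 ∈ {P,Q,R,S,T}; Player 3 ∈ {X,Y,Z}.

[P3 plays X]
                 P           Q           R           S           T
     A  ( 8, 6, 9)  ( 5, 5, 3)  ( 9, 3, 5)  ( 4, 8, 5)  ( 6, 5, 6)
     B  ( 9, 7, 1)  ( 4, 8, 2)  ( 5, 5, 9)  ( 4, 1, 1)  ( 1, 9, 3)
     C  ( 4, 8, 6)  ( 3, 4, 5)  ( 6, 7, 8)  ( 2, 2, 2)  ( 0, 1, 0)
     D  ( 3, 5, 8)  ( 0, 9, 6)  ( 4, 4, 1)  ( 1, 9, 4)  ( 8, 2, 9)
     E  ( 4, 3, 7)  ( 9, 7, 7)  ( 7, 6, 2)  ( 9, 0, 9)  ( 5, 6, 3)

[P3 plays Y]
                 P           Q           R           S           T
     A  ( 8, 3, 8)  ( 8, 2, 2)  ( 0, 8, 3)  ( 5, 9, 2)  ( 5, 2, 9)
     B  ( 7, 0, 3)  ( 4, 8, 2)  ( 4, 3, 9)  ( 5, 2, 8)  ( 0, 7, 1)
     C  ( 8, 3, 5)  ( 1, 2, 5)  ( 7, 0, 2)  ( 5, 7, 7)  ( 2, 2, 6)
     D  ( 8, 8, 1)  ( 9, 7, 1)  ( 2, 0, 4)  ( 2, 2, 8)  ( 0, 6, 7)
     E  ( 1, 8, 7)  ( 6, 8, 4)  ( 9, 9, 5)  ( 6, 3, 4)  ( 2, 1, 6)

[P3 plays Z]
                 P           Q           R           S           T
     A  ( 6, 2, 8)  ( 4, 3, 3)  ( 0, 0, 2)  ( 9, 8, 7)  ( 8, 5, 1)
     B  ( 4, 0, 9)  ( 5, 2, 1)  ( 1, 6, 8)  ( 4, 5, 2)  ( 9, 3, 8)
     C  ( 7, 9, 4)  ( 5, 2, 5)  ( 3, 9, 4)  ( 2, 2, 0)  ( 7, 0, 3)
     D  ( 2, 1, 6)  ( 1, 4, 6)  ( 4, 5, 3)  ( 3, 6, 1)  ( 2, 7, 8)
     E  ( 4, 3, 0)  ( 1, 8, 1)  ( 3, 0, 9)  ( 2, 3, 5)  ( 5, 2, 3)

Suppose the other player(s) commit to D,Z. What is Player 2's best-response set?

u_2(P vs D,Z) = 1
u_2(Q vs D,Z) = 4
u_2(R vs D,Z) = 5
u_2(S vs D,Z) = 6
u_2(T vs D,Z) = 7
max payoff 7 at {T}

P2 best: {T}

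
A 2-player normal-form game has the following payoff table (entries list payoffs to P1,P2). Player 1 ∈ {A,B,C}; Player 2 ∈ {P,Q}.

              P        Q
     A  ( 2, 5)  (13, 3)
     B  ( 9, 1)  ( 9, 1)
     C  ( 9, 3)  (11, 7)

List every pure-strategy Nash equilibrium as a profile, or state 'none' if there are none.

(A,P): not NE [P1→C gives 9>2]
(A,Q): not NE [P2→P gives 5>3]
(B,P): NE
(B,Q): not NE [P1→A gives 13>9]
(C,P): not NE [P2→Q gives 7>3]
(C,Q): not NE [P1→A gives 13>11]

PSNE = {(B,P)}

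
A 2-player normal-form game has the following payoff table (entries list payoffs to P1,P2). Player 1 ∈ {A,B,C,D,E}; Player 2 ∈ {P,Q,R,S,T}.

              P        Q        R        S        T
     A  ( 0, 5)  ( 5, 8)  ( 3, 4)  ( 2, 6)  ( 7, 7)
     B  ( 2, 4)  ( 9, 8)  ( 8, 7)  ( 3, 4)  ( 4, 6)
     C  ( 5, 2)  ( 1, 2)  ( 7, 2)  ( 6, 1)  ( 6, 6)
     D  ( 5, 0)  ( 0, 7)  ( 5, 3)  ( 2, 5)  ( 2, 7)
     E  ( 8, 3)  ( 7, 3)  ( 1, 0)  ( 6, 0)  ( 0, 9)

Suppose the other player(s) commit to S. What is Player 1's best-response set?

u_1(A vs S) = 2
u_1(B vs S) = 3
u_1(C vs S) = 6
u_1(D vs S) = 2
u_1(E vs S) = 6
max payoff 6 at {C,E}

argmax u_1 = {C,E}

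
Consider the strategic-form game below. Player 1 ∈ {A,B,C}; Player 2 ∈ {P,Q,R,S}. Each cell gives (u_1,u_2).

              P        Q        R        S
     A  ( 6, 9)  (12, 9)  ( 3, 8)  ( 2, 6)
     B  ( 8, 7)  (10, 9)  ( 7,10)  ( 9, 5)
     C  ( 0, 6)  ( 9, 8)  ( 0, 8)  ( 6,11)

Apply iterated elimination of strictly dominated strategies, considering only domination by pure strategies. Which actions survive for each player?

P1 drop C (B beats it: P:8>0 Q:10>9 R:7>0 S:9>6)
P2 drop S (P beats it: A:9>6 B:7>5)
P1→{A,B} P2→{P,Q,R}

IESDS → P1:{A,B} P2:{P,Q,R}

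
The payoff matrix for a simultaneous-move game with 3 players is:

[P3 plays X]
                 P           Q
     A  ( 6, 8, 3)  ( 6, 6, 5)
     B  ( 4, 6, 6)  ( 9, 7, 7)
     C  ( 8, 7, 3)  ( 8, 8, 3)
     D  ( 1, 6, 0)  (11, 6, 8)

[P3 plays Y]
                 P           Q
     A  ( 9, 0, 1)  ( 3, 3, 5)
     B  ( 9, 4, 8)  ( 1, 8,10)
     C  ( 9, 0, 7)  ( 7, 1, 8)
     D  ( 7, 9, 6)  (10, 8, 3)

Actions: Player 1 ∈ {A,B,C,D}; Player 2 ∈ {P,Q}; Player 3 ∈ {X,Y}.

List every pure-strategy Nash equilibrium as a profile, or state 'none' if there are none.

PSNE = {(D,Q,X)}

(A,P,X): not NE [P1→C gives 8>6]
(A,P,Y): not NE [P2→Q gives 3>0; P3→X gives 3>1]
(A,Q,X): not NE [P1→D gives 11>6; P2→P gives 8>6]
(A,Q,Y): not NE [P1→D gives 10>3]
(B,P,X): not NE [P1→C gives 8>4; P2→Q gives 7>6; P3→Y gives 8>6]
(B,P,Y): not NE [P2→Q gives 8>4]
(B,Q,X): not NE [P1→D gives 11>9; P3→Y gives 10>7]
(B,Q,Y): not NE [P1→D gives 10>1]
(C,P,X): not NE [P2→Q gives 8>7; P3→Y gives 7>3]
(C,P,Y): not NE [P2→Q gives 1>0]
(C,Q,X): not NE [P1→D gives 11>8; P3→Y gives 8>3]
(C,Q,Y): not NE [P1→D gives 10>7]
(D,P,X): not NE [P1→C gives 8>1; P3→Y gives 6>0]
(D,P,Y): not NE [P1→C gives 9>7]
(D,Q,X): NE
(D,Q,Y): not NE [P2→P gives 9>8; P3→X gives 8>3]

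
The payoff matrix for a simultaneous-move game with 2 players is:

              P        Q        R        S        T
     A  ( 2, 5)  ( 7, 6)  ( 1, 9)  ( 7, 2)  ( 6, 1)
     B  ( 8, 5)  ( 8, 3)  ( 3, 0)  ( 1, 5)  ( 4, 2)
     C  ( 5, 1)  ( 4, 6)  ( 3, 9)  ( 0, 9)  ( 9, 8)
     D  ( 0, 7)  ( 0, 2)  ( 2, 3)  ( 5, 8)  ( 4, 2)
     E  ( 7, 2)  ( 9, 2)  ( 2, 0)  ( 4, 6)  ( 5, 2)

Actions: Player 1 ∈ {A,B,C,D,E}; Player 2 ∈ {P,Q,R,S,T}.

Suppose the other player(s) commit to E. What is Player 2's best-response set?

P2 best: {S}

u_2(P vs E) = 2
u_2(Q vs E) = 2
u_2(R vs E) = 0
u_2(S vs E) = 6
u_2(T vs E) = 2
max payoff 6 at {S}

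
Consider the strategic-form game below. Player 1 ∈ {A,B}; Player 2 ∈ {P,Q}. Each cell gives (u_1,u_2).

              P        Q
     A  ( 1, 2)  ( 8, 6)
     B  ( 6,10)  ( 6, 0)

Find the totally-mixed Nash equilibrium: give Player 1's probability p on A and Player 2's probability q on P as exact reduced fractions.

P1 indiff ⇒ q·1+(1-q)·8 = q·6+(1-q)·6 ⇒ q(-5) = (1-q)(-2) ⇒ q = 2/7
P2 indiff ⇒ p·2+(1-p)·10 = p·6+(1-p)·0 ⇒ p(-4) = (1-p)(-10) ⇒ p = 5/7

p=5/7, q=2/7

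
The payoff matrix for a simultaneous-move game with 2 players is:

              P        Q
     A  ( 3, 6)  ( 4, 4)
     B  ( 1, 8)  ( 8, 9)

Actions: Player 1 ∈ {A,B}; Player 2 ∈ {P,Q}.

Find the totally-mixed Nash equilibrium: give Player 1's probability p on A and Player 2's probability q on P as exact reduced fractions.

P1 indiff ⇒ q·3+(1-q)·4 = q·1+(1-q)·8 ⇒ q(2) = (1-q)(4) ⇒ q = 2/3
P2 indiff ⇒ p·6+(1-p)·8 = p·4+(1-p)·9 ⇒ p(2) = (1-p)(1) ⇒ p = 1/3

P1 mixes 1/3 on A; P2 mixes 2/3 on P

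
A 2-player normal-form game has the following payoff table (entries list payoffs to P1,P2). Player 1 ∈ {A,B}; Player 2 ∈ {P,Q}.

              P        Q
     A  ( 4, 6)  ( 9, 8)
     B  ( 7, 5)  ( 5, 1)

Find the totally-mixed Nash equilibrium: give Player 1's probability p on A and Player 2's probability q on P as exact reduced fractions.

P1 indiff ⇒ q·4+(1-q)·9 = q·7+(1-q)·5 ⇒ q(-3) = (1-q)(-4) ⇒ q = 4/7
P2 indiff ⇒ p·6+(1-p)·5 = p·8+(1-p)·1 ⇒ p(-2) = (1-p)(-4) ⇒ p = 2/3

(p,q) = (2/3, 4/7)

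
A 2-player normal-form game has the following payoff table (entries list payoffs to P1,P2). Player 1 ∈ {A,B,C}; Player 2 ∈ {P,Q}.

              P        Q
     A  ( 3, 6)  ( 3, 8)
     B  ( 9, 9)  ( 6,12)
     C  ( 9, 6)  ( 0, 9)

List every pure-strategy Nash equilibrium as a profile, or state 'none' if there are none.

NE set: (B,Q)

(A,P): not NE [P1→C gives 9>3; P2→Q gives 8>6]
(A,Q): not NE [P1→B gives 6>3]
(B,P): not NE [P2→Q gives 12>9]
(B,Q): NE
(C,P): not NE [P2→Q gives 9>6]
(C,Q): not NE [P1→B gives 6>0]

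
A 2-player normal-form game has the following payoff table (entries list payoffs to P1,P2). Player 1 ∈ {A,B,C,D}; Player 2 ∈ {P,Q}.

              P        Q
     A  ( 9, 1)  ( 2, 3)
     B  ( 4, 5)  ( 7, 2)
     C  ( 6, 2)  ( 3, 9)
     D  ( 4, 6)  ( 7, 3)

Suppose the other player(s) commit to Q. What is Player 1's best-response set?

u_1(A vs Q) = 2
u_1(B vs Q) = 7
u_1(C vs Q) = 3
u_1(D vs Q) = 7
max payoff 7 at {B,D}

argmax u_1 = {B,D}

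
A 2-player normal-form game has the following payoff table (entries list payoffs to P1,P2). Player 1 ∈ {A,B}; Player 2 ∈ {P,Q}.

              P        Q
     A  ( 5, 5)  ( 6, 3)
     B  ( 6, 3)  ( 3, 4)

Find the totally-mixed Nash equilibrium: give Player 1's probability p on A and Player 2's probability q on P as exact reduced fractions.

(p,q) = (1/3, 3/4)

P1 indiff ⇒ q·5+(1-q)·6 = q·6+(1-q)·3 ⇒ q(-1) = (1-q)(-3) ⇒ q = 3/4
P2 indiff ⇒ p·5+(1-p)·3 = p·3+(1-p)·4 ⇒ p(2) = (1-p)(1) ⇒ p = 1/3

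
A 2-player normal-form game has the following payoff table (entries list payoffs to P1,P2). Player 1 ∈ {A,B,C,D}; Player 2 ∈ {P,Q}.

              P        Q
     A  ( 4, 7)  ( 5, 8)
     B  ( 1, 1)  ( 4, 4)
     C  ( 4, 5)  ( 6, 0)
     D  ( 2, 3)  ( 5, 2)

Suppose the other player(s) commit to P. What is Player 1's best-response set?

BR_1 = {A,C}

u_1(A vs P) = 4
u_1(B vs P) = 1
u_1(C vs P) = 4
u_1(D vs P) = 2
max payoff 4 at {A,C}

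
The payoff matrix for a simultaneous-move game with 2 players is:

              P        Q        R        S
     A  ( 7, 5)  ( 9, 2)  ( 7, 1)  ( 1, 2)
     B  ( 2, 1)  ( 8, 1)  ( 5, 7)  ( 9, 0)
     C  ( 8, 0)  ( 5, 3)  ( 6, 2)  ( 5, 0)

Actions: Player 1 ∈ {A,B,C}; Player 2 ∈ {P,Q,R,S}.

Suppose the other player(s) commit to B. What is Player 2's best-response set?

argmax u_2 = {R}

u_2(P vs B) = 1
u_2(Q vs B) = 1
u_2(R vs B) = 7
u_2(S vs B) = 0
max payoff 7 at {R}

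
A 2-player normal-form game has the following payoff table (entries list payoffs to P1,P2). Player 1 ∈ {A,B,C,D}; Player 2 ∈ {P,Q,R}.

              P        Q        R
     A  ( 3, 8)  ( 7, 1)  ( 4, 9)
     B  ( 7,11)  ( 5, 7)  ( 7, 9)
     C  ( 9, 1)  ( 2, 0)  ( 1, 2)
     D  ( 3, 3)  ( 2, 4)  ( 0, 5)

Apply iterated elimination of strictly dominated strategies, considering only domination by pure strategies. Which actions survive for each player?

Remaining: P1:{B,C} P2:{P,R}

P1 drop D (B beats it: P:7>3 Q:5>2 R:7>0)
P2 drop Q (P beats it: A:8>1 B:11>7 C:1>0)
P1 drop A (B beats it: P:7>3 R:7>4)
P1→{B,C} P2→{P,R}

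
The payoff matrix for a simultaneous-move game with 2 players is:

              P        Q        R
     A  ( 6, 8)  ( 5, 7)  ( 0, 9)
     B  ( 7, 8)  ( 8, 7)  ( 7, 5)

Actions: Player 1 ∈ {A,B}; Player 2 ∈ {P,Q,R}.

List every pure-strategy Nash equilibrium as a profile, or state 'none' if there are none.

(A,P): not NE [P1→B gives 7>6; P2→R gives 9>8]
(A,Q): not NE [P1→B gives 8>5; P2→R gives 9>7]
(A,R): not NE [P1→B gives 7>0]
(B,P): NE
(B,Q): not NE [P2→P gives 8>7]
(B,R): not NE [P2→P gives 8>5]

NE set: (B,P)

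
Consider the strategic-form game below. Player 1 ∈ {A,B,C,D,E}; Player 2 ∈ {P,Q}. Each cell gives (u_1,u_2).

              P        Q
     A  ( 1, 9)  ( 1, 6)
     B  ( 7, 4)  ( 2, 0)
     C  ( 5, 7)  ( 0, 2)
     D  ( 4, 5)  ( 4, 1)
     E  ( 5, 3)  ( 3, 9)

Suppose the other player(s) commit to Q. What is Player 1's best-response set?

u_1(A vs Q) = 1
u_1(B vs Q) = 2
u_1(C vs Q) = 0
u_1(D vs Q) = 4
u_1(E vs Q) = 3
max payoff 4 at {D}

argmax u_1 = {D}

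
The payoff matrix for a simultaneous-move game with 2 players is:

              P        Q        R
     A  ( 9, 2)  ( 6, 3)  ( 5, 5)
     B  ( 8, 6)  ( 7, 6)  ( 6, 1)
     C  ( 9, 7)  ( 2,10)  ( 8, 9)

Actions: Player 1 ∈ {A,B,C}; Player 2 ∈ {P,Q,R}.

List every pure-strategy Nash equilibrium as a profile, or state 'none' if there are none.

(A,P): not NE [P2→R gives 5>2]
(A,Q): not NE [P1→B gives 7>6; P2→R gives 5>3]
(A,R): not NE [P1→C gives 8>5]
(B,P): not NE [P1→C gives 9>8]
(B,Q): NE
(B,R): not NE [P1→C gives 8>6; P2→Q gives 6>1]
(C,P): not NE [P2→Q gives 10>7]
(C,Q): not NE [P1→B gives 7>2]
(C,R): not NE [P2→Q gives 10>9]

NE set: (B,Q)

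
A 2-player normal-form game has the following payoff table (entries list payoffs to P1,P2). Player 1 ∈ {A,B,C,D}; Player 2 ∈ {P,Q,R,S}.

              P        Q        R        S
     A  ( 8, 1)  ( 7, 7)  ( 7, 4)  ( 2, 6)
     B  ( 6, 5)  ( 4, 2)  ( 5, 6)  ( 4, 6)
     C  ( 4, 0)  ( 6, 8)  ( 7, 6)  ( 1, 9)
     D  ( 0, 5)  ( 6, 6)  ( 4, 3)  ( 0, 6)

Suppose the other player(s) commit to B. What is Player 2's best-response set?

P2 best: {R,S}

u_2(P vs B) = 5
u_2(Q vs B) = 2
u_2(R vs B) = 6
u_2(S vs B) = 6
max payoff 6 at {R,S}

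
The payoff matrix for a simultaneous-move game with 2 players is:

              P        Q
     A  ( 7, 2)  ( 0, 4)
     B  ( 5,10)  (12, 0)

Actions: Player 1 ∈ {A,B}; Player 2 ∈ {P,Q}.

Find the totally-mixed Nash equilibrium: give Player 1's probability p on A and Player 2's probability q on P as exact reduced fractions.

P1 indiff ⇒ q·7+(1-q)·0 = q·5+(1-q)·12 ⇒ q(2) = (1-q)(12) ⇒ q = 6/7
P2 indiff ⇒ p·2+(1-p)·10 = p·4+(1-p)·0 ⇒ p(-2) = (1-p)(-10) ⇒ p = 5/6

p=5/6, q=6/7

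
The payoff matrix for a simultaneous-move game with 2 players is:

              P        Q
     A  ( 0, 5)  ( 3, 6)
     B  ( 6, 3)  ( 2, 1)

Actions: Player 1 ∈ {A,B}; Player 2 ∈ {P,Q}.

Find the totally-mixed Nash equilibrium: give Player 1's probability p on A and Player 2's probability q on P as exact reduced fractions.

P1 mixes 2/3 on A; P2 mixes 1/7 on P

P1 indiff ⇒ q·0+(1-q)·3 = q·6+(1-q)·2 ⇒ q(-6) = (1-q)(-1) ⇒ q = 1/7
P2 indiff ⇒ p·5+(1-p)·3 = p·6+(1-p)·1 ⇒ p(-1) = (1-p)(-2) ⇒ p = 2/3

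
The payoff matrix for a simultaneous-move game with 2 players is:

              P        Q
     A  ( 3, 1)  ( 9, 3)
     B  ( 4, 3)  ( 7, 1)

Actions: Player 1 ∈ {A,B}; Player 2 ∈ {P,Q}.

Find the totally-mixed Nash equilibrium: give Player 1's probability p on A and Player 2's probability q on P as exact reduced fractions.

P1 indiff ⇒ q·3+(1-q)·9 = q·4+(1-q)·7 ⇒ q(-1) = (1-q)(-2) ⇒ q = 2/3
P2 indiff ⇒ p·1+(1-p)·3 = p·3+(1-p)·1 ⇒ p(-2) = (1-p)(-2) ⇒ p = 1/2

p=1/2, q=2/3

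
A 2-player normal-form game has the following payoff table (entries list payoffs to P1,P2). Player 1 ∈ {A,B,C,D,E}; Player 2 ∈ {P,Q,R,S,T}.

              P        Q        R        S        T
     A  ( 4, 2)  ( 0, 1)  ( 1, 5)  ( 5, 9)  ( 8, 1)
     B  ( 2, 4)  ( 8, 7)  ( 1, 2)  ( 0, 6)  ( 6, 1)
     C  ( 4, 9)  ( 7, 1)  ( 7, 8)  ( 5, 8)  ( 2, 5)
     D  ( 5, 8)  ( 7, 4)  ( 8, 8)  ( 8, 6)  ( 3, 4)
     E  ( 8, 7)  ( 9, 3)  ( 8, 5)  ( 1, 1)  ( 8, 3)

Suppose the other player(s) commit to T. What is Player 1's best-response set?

P1 best: {A,E}

u_1(A vs T) = 8
u_1(B vs T) = 6
u_1(C vs T) = 2
u_1(D vs T) = 3
u_1(E vs T) = 8
max payoff 8 at {A,E}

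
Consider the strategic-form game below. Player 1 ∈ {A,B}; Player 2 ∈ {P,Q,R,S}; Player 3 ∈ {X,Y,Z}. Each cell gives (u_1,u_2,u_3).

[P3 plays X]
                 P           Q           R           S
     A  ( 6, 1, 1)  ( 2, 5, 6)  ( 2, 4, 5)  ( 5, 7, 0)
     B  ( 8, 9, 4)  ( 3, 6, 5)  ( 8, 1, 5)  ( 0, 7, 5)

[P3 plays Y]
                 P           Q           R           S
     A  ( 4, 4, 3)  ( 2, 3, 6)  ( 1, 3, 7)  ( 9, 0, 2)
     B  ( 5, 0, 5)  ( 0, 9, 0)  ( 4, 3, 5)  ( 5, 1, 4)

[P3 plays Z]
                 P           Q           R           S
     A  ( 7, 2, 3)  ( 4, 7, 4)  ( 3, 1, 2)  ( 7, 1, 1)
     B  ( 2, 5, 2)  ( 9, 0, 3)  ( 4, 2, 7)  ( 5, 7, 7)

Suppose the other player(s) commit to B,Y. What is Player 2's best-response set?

argmax u_2 = {Q}

u_2(P vs B,Y) = 0
u_2(Q vs B,Y) = 9
u_2(R vs B,Y) = 3
u_2(S vs B,Y) = 1
max payoff 9 at {Q}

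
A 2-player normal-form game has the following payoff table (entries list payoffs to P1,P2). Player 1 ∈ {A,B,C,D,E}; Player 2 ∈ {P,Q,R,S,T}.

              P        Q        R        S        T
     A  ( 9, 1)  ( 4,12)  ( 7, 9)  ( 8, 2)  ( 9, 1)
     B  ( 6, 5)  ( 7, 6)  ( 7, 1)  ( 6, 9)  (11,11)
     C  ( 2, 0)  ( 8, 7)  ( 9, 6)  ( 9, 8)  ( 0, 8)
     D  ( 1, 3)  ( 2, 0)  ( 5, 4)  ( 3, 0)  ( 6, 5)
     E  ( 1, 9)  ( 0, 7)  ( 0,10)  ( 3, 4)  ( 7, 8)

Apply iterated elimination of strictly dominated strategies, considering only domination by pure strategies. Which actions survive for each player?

P1 drop D (A beats it: P:9>1 Q:4>2 R:7>5 S:8>3 T:9>6)
P1 drop E (A beats it: P:9>1 Q:4>0 R:7>0 S:8>3 T:9>7)
P2 drop P (Q beats it: A:12>1 B:6>5 C:7>0)
P2 drop R (Q beats it: A:12>9 B:6>1 C:7>6)
P1→{A,B,C} P2→{Q,S,T}

Survivors P1:{A,B,C} P2:{Q,S,T}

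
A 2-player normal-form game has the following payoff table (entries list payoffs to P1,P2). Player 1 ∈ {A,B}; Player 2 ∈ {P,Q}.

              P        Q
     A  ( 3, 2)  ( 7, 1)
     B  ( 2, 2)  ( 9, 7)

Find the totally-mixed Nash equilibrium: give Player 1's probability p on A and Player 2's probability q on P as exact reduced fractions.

(p,q) = (5/6, 2/3)

P1 indiff ⇒ q·3+(1-q)·7 = q·2+(1-q)·9 ⇒ q(1) = (1-q)(2) ⇒ q = 2/3
P2 indiff ⇒ p·2+(1-p)·2 = p·1+(1-p)·7 ⇒ p(1) = (1-p)(5) ⇒ p = 5/6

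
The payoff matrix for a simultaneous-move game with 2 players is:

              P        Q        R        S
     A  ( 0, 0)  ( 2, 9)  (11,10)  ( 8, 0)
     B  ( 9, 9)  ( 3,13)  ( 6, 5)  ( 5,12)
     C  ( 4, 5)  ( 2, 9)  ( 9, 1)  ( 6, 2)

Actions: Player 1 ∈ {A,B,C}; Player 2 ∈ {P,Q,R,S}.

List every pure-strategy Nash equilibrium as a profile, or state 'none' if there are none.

(A,P): not NE [P1→B gives 9>0; P2→R gives 10>0]
(A,Q): not NE [P1→B gives 3>2; P2→R gives 10>9]
(A,R): NE
(A,S): not NE [P2→R gives 10>0]
(B,P): not NE [P2→Q gives 13>9]
(B,Q): NE
(B,R): not NE [P1→A gives 11>6; P2→Q gives 13>5]
(B,S): not NE [P1→A gives 8>5; P2→Q gives 13>12]
(C,P): not NE [P1→B gives 9>4; P2→Q gives 9>5]
(C,Q): not NE [P1→B gives 3>2]
(C,R): not NE [P1→A gives 11>9; P2→Q gives 9>1]
(C,S): not NE [P1→A gives 8>6; P2→Q gives 9>2]

NE set: (A,R), (B,Q)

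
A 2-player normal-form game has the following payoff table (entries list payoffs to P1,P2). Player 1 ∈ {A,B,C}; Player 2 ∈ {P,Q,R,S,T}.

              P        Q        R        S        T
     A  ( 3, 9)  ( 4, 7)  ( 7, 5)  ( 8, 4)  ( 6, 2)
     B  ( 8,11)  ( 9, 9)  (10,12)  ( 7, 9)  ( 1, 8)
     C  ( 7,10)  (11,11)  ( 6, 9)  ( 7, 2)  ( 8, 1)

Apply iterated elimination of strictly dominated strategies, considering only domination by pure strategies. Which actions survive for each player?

Survivors P1:{B,C} P2:{P,Q,R}

P2 drop S (P beats it: A:9>4 B:11>9 C:10>2)
P2 drop T (P beats it: A:9>2 B:11>8 C:10>1)
P1 drop A (B beats it: P:8>3 Q:9>4 R:10>7)
P1→{B,C} P2→{P,Q,R}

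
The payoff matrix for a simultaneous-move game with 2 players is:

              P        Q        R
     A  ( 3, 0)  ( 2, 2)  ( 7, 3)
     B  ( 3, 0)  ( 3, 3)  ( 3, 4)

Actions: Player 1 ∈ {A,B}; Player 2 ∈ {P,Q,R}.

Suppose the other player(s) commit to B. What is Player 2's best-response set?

u_2(P vs B) = 0
u_2(Q vs B) = 3
u_2(R vs B) = 4
max payoff 4 at {R}

argmax u_2 = {R}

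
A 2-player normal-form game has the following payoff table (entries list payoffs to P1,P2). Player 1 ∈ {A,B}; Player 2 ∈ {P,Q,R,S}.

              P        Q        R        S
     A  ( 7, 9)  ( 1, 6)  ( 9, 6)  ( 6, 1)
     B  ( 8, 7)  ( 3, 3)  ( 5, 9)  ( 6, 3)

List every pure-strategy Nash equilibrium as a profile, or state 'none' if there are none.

(A,P): not NE [P1→B gives 8>7]
(A,Q): not NE [P1→B gives 3>1; P2→P gives 9>6]
(A,R): not NE [P2→P gives 9>6]
(A,S): not NE [P2→P gives 9>1]
(B,P): not NE [P2→R gives 9>7]
(B,Q): not NE [P2→R gives 9>3]
(B,R): not NE [P1→A gives 9>5]
(B,S): not NE [P2→R gives 9>3]

Equilibria: none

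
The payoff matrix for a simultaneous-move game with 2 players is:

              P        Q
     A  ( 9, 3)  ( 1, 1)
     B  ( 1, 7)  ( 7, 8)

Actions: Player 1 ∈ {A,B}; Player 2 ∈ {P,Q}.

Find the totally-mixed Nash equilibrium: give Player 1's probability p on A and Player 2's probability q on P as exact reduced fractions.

P1 mixes 1/3 on A; P2 mixes 3/7 on P

P1 indiff ⇒ q·9+(1-q)·1 = q·1+(1-q)·7 ⇒ q(8) = (1-q)(6) ⇒ q = 3/7
P2 indiff ⇒ p·3+(1-p)·7 = p·1+(1-p)·8 ⇒ p(2) = (1-p)(1) ⇒ p = 1/3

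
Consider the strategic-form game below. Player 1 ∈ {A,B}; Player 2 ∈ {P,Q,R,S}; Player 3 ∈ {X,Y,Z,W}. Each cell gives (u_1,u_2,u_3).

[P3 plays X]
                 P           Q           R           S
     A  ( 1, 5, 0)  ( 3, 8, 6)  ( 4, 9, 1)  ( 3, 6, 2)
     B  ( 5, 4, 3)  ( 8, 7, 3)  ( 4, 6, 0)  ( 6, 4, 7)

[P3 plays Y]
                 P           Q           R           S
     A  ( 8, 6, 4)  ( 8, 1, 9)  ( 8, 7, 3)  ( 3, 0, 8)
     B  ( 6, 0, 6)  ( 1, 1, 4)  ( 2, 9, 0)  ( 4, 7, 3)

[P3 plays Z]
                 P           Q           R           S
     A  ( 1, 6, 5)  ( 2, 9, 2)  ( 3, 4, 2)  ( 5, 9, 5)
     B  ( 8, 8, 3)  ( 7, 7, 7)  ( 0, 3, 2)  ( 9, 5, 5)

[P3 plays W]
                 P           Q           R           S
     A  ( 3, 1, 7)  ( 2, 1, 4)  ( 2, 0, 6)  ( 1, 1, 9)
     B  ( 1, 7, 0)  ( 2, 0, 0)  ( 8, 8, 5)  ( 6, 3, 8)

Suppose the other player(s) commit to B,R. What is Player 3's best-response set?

P3 best: {W}

u_3(X vs B,R) = 0
u_3(Y vs B,R) = 0
u_3(Z vs B,R) = 2
u_3(W vs B,R) = 5
max payoff 5 at {W}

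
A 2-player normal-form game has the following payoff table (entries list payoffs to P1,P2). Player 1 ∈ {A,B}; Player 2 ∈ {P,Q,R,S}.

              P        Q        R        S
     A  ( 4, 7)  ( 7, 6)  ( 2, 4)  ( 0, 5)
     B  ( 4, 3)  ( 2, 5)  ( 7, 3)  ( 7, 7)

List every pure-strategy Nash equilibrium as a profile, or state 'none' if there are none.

(A,P): NE
(A,Q): not NE [P2→P gives 7>6]
(A,R): not NE [P1→B gives 7>2; P2→P gives 7>4]
(A,S): not NE [P1→B gives 7>0; P2→P gives 7>5]
(B,P): not NE [P2→S gives 7>3]
(B,Q): not NE [P1→A gives 7>2; P2→S gives 7>5]
(B,R): not NE [P2→S gives 7>3]
(B,S): NE

Nash profiles: (A,P), (B,S)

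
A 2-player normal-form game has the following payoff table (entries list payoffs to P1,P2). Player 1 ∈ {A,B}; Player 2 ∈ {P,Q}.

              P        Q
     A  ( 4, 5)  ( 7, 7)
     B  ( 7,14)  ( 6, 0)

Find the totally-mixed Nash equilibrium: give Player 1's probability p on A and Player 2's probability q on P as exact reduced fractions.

(p,q) = (7/8, 1/4)

P1 indiff ⇒ q·4+(1-q)·7 = q·7+(1-q)·6 ⇒ q(-3) = (1-q)(-1) ⇒ q = 1/4
P2 indiff ⇒ p·5+(1-p)·14 = p·7+(1-p)·0 ⇒ p(-2) = (1-p)(-14) ⇒ p = 7/8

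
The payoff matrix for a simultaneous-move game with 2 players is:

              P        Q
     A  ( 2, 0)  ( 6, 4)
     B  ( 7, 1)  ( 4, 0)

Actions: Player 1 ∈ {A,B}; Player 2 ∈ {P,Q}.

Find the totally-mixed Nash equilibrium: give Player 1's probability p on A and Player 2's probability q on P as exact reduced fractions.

P1 indiff ⇒ q·2+(1-q)·6 = q·7+(1-q)·4 ⇒ q(-5) = (1-q)(-2) ⇒ q = 2/7
P2 indiff ⇒ p·0+(1-p)·1 = p·4+(1-p)·0 ⇒ p(-4) = (1-p)(-1) ⇒ p = 1/5

p=1/5, q=2/7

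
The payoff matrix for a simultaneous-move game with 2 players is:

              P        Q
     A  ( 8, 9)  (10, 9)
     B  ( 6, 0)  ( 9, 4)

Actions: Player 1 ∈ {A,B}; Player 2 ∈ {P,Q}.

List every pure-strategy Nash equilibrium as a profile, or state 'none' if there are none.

PSNE = {(A,P), (A,Q)}

(A,P): NE
(A,Q): NE
(B,P): not NE [P1→A gives 8>6; P2→Q gives 4>0]
(B,Q): not NE [P1→A gives 10>9]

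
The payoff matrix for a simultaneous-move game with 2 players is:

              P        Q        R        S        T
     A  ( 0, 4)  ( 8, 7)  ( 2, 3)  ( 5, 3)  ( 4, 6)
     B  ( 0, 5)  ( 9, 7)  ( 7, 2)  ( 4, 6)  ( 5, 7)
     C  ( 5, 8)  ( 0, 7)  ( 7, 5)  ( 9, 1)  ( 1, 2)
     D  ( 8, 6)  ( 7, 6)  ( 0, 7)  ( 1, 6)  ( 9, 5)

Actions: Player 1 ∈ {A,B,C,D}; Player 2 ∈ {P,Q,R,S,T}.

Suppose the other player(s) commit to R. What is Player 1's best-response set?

BR_1 = {B,C}

u_1(A vs R) = 2
u_1(B vs R) = 7
u_1(C vs R) = 7
u_1(D vs R) = 0
max payoff 7 at {B,C}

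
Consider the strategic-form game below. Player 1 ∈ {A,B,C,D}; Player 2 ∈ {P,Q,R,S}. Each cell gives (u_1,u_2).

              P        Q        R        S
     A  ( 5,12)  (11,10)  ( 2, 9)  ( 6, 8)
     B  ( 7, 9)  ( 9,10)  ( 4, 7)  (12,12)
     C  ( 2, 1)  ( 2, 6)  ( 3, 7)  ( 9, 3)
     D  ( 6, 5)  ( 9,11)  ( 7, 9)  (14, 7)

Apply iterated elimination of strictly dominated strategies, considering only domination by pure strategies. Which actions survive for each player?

P1 drop C (B beats it: P:7>2 Q:9>2 R:4>3 S:12>9)
P2 drop R (Q beats it: A:10>9 B:10>7 D:11>9)
P1→{A,B,D} P2→{P,Q,S}

Remaining: P1:{A,B,D} P2:{P,Q,S}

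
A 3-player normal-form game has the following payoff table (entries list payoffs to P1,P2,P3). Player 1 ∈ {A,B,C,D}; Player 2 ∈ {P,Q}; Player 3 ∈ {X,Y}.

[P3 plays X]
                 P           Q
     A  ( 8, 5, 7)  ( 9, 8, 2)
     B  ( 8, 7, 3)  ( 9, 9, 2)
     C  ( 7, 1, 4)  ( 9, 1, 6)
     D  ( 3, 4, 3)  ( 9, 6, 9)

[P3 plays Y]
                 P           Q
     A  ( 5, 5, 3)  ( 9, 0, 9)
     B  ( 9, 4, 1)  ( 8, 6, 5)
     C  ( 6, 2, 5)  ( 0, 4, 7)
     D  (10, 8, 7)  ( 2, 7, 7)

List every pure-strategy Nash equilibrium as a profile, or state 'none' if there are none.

(A,P,X): not NE [P2→Q gives 8>5]
(A,P,Y): not NE [P1→D gives 10>5; P3→X gives 7>3]
(A,Q,X): not NE [P3→Y gives 9>2]
(A,Q,Y): not NE [P2→P gives 5>0]
(B,P,X): not NE [P2→Q gives 9>7]
(B,P,Y): not NE [P1→D gives 10>9; P2→Q gives 6>4; P3→X gives 3>1]
(B,Q,X): not NE [P3→Y gives 5>2]
(B,Q,Y): not NE [P1→A gives 9>8]
(C,P,X): not NE [P1→B gives 8>7; P3→Y gives 5>4]
(C,P,Y): not NE [P1→D gives 10>6; P2→Q gives 4>2]
(C,Q,X): not NE [P3→Y gives 7>6]
(C,Q,Y): not NE [P1→A gives 9>0]
(D,P,X): not NE [P1→B gives 8>3; P2→Q gives 6>4; P3→Y gives 7>3]
(D,P,Y): NE
(D,Q,X): NE
(D,Q,Y): not NE [P1→A gives 9>2; P2→P gives 8>7; P3→X gives 9>7]

Nash profiles: (D,P,Y), (D,Q,X)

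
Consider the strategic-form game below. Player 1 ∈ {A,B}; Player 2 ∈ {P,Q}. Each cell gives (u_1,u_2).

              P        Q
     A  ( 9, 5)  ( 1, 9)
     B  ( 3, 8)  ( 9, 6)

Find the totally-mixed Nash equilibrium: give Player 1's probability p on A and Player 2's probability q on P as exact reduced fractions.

P1 indiff ⇒ q·9+(1-q)·1 = q·3+(1-q)·9 ⇒ q(6) = (1-q)(8) ⇒ q = 4/7
P2 indiff ⇒ p·5+(1-p)·8 = p·9+(1-p)·6 ⇒ p(-4) = (1-p)(-2) ⇒ p = 1/3

p=1/3, q=4/7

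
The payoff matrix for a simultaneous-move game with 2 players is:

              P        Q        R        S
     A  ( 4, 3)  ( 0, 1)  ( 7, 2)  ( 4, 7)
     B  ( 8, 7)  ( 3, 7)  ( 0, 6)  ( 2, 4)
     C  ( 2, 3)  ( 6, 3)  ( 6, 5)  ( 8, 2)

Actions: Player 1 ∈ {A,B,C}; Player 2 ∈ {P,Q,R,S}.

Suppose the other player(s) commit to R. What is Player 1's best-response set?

u_1(A vs R) = 7
u_1(B vs R) = 0
u_1(C vs R) = 6
max payoff 7 at {A}

BR_1 = {A}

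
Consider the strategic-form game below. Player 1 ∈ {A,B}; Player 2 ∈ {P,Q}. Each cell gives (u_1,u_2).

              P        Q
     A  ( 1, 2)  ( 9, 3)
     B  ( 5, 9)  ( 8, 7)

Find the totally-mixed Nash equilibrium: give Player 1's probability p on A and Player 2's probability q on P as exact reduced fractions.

P1 mixes 2/3 on A; P2 mixes 1/5 on P

P1 indiff ⇒ q·1+(1-q)·9 = q·5+(1-q)·8 ⇒ q(-4) = (1-q)(-1) ⇒ q = 1/5
P2 indiff ⇒ p·2+(1-p)·9 = p·3+(1-p)·7 ⇒ p(-1) = (1-p)(-2) ⇒ p = 2/3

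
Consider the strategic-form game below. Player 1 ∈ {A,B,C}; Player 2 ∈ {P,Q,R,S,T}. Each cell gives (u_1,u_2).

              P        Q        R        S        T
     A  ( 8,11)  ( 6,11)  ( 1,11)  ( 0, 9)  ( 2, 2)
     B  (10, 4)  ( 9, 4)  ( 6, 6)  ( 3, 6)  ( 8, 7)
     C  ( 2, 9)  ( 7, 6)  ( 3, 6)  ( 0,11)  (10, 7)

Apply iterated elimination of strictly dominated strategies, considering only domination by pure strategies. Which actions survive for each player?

Survivors P1:{B,C} P2:{S,T}

P1 drop A (B beats it: P:10>8 Q:9>6 R:6>1 S:3>0 T:8>2)
P2 drop P (S beats it: B:6>4 C:11>9)
P2 drop Q (S beats it: B:6>4 C:11>6)
P2 drop R (T beats it: B:7>6 C:7>6)
P1→{B,C} P2→{S,T}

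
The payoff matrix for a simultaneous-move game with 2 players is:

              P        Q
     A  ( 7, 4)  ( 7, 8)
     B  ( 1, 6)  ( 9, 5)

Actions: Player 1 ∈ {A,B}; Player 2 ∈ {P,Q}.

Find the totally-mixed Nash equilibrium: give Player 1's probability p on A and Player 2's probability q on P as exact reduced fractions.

P1 mixes 1/5 on A; P2 mixes 1/4 on P

P1 indiff ⇒ q·7+(1-q)·7 = q·1+(1-q)·9 ⇒ q(6) = (1-q)(2) ⇒ q = 1/4
P2 indiff ⇒ p·4+(1-p)·6 = p·8+(1-p)·5 ⇒ p(-4) = (1-p)(-1) ⇒ p = 1/5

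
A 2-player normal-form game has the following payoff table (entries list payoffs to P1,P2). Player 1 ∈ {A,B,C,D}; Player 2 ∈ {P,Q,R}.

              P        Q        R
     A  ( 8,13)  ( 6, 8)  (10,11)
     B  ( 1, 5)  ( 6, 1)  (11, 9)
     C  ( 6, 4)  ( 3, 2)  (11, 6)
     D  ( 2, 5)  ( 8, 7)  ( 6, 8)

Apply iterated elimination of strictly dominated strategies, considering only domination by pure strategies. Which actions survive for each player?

Remaining: P1:{A,B,C} P2:{P,R}

P2 drop Q (R beats it: A:11>8 B:9>1 C:6>2 D:8>7)
P1 drop D (A beats it: P:8>2 R:10>6)
P1→{A,B,C} P2→{P,R}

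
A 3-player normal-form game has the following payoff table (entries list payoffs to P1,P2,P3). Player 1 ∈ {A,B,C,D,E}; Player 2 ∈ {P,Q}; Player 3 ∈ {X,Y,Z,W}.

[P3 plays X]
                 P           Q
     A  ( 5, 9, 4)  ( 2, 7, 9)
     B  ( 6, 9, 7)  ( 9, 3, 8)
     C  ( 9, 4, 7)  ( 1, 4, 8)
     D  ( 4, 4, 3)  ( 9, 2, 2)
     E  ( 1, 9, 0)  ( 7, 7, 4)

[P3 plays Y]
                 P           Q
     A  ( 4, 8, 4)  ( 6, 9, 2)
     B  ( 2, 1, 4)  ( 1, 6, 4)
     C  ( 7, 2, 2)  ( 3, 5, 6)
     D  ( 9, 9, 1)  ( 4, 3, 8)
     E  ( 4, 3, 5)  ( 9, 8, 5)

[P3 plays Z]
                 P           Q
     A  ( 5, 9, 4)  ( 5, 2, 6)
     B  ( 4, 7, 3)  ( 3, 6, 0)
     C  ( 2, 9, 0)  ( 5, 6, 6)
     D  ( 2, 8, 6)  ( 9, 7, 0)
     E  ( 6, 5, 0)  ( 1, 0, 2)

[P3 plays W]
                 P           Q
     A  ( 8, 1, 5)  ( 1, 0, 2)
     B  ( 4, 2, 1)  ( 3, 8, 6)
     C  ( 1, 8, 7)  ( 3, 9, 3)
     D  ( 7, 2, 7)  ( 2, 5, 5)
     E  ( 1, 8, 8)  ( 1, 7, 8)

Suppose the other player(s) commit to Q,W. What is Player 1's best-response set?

u_1(A vs Q,W) = 1
u_1(B vs Q,W) = 3
u_1(C vs Q,W) = 3
u_1(D vs Q,W) = 2
u_1(E vs Q,W) = 1
max payoff 3 at {B,C}

P1 best: {B,C}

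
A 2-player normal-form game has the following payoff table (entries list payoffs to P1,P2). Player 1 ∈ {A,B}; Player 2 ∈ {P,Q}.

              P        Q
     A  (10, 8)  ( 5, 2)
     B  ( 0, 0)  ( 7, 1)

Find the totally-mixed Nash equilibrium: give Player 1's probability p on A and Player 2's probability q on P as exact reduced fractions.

(p,q) = (1/7, 1/6)

P1 indiff ⇒ q·10+(1-q)·5 = q·0+(1-q)·7 ⇒ q(10) = (1-q)(2) ⇒ q = 1/6
P2 indiff ⇒ p·8+(1-p)·0 = p·2+(1-p)·1 ⇒ p(6) = (1-p)(1) ⇒ p = 1/7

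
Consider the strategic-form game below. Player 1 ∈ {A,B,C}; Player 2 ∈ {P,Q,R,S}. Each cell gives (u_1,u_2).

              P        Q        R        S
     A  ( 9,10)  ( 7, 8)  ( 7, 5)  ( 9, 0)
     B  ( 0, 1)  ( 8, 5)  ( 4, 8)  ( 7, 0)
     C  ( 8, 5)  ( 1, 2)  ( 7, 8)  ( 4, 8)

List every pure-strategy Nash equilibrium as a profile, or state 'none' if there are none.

(A,P): NE
(A,Q): not NE [P1→B gives 8>7; P2→P gives 10>8]
(A,R): not NE [P2→P gives 10>5]
(A,S): not NE [P2→P gives 10>0]
(B,P): not NE [P1→A gives 9>0; P2→R gives 8>1]
(B,Q): not NE [P2→R gives 8>5]
(B,R): not NE [P1→C gives 7>4]
(B,S): not NE [P1→A gives 9>7; P2→R gives 8>0]
(C,P): not NE [P1→A gives 9>8; P2→S gives 8>5]
(C,Q): not NE [P1→B gives 8>1; P2→S gives 8>2]
(C,R): NE
(C,S): not NE [P1→A gives 9>4]

Nash profiles: (A,P), (C,R)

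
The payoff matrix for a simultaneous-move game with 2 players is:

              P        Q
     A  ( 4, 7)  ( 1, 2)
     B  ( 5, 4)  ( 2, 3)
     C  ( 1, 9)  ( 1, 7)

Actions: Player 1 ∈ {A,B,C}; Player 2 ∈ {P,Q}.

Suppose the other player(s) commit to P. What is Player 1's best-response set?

P1 best: {B}

u_1(A vs P) = 4
u_1(B vs P) = 5
u_1(C vs P) = 1
max payoff 5 at {B}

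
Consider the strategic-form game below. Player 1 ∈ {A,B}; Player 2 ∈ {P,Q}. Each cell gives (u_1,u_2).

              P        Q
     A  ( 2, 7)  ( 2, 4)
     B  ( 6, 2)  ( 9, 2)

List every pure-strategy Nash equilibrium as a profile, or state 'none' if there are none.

(A,P): not NE [P1→B gives 6>2]
(A,Q): not NE [P1→B gives 9>2; P2→P gives 7>4]
(B,P): NE
(B,Q): NE

NE set: (B,P), (B,Q)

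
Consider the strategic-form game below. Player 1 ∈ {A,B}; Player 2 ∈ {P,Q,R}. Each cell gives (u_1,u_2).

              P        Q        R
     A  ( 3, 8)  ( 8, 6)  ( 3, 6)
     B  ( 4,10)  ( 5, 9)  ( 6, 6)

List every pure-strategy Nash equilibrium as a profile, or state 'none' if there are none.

NE set: (B,P)

(A,P): not NE [P1→B gives 4>3]
(A,Q): not NE [P2→P gives 8>6]
(A,R): not NE [P1→B gives 6>3; P2→P gives 8>6]
(B,P): NE
(B,Q): not NE [P1→A gives 8>5; P2→P gives 10>9]
(B,R): not NE [P2→P gives 10>6]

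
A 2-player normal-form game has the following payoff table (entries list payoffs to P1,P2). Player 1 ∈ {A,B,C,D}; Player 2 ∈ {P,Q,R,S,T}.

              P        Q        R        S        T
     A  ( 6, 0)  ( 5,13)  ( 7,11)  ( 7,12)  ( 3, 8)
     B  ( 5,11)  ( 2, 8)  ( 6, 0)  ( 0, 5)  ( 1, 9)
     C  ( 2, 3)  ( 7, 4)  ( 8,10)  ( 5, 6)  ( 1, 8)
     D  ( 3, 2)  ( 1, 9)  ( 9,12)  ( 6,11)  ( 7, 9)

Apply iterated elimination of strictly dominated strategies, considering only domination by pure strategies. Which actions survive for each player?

IESDS → P1:{A,C,D} P2:{Q,R,S}

P1 drop B (A beats it: P:6>5 Q:5>2 R:7>6 S:7>0 T:3>1)
P2 drop P (Q beats it: A:13>0 C:4>3 D:9>2)
P2 drop T (R beats it: A:11>8 C:10>8 D:12>9)
P1→{A,C,D} P2→{Q,R,S}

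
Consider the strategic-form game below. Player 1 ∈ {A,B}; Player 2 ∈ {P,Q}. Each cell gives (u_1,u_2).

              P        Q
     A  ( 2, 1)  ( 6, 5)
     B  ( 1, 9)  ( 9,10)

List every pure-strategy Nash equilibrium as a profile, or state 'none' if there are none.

Nash profiles: (B,Q)

(A,P): not NE [P2→Q gives 5>1]
(A,Q): not NE [P1→B gives 9>6]
(B,P): not NE [P1→A gives 2>1; P2→Q gives 10>9]
(B,Q): NE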